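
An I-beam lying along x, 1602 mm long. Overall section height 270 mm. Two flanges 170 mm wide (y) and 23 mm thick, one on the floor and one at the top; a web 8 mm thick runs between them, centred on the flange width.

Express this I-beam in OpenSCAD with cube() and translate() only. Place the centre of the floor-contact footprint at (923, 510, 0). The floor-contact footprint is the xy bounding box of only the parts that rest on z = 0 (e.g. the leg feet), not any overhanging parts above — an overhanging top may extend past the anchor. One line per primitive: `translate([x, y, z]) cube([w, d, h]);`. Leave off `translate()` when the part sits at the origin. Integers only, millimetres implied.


translate([122, 425, 0]) cube([1602, 170, 23]);
translate([122, 506, 23]) cube([1602, 8, 224]);
translate([122, 425, 247]) cube([1602, 170, 23]);


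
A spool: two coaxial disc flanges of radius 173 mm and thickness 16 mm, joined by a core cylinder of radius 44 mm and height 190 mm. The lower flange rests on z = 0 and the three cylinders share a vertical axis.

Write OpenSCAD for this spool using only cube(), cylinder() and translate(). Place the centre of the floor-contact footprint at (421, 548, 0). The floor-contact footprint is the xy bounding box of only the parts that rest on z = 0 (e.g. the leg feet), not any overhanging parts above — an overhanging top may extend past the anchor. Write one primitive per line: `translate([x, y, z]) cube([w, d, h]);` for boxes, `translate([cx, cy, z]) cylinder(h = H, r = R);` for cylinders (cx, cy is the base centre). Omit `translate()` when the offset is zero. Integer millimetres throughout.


translate([421, 548, 0]) cylinder(h = 16, r = 173);
translate([421, 548, 16]) cylinder(h = 190, r = 44);
translate([421, 548, 206]) cylinder(h = 16, r = 173);


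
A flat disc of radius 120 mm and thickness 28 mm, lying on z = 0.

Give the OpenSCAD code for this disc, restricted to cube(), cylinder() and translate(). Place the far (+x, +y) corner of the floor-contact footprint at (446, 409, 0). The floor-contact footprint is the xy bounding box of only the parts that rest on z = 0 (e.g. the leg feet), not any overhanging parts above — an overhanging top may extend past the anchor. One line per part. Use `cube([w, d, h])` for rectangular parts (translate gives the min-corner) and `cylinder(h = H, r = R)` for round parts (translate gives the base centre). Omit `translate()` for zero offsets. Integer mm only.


translate([326, 289, 0]) cylinder(h = 28, r = 120);


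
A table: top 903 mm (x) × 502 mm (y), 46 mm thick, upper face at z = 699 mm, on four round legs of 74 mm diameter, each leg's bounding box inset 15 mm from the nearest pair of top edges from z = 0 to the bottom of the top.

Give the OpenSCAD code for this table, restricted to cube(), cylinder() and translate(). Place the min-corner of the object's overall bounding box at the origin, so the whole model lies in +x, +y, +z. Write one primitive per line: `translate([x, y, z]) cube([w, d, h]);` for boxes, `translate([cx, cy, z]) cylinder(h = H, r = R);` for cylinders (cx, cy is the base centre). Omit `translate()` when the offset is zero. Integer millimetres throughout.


translate([0, 0, 653]) cube([903, 502, 46]);
translate([52, 52, 0]) cylinder(h = 653, r = 37);
translate([851, 52, 0]) cylinder(h = 653, r = 37);
translate([52, 450, 0]) cylinder(h = 653, r = 37);
translate([851, 450, 0]) cylinder(h = 653, r = 37);


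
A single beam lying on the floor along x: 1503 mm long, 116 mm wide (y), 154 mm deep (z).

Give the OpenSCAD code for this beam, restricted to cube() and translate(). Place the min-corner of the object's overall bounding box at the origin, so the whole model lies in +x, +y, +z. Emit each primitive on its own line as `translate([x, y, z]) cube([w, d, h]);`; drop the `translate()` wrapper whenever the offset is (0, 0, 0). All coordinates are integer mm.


cube([1503, 116, 154]);


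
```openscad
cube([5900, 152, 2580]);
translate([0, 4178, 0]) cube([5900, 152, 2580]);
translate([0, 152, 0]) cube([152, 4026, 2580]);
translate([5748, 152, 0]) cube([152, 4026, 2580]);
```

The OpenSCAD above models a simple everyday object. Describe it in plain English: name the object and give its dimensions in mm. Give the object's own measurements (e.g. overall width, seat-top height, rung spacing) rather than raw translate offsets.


The wall frame of a small rectangular building: four walls, each 2580 mm tall and 152 mm thick, enclosing a footprint 5900 mm (x) by 4330 mm (y) outside-to-outside, with no floor or roof. The front and back walls (the −y and +y sides) span the full width; the two side walls fit between them.


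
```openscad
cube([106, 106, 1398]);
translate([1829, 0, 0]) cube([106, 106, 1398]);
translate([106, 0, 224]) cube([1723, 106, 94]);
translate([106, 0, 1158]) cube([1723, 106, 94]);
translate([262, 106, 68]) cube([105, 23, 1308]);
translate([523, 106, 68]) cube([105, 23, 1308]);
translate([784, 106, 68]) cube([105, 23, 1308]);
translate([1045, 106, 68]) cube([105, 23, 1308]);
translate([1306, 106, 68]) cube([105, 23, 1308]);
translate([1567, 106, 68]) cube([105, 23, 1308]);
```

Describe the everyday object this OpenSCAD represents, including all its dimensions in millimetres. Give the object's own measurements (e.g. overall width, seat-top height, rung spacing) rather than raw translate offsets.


A fence section. Two 106×106 mm posts, 1398 mm tall, stand on the floor with a clear span of 1723 mm between their inner faces. Two horizontal rails of 106×94 mm section span the gap between the posts with their undersides at z = 224 mm and z = 1158 mm, flush with the posts' −y face. 6 pickets, each 105 mm wide, 23 mm thick and 1308 mm tall, are fixed to the +y face of the rails with their bottoms at z = 68 mm, spaced across the span with a 156 mm gap after the −x post and between neighbouring pickets, with 157 mm left before the +x post.


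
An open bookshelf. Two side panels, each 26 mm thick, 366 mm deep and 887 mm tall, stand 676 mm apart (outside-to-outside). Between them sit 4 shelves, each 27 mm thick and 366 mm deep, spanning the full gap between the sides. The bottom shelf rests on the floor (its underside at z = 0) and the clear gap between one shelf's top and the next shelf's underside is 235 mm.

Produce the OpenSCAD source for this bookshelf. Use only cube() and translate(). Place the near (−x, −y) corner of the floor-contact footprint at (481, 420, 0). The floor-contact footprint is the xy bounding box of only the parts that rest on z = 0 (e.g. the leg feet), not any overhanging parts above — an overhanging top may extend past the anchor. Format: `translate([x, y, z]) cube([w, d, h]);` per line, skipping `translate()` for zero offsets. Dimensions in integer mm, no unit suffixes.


translate([481, 420, 0]) cube([26, 366, 887]);
translate([1131, 420, 0]) cube([26, 366, 887]);
translate([507, 420, 0]) cube([624, 366, 27]);
translate([507, 420, 262]) cube([624, 366, 27]);
translate([507, 420, 524]) cube([624, 366, 27]);
translate([507, 420, 786]) cube([624, 366, 27]);


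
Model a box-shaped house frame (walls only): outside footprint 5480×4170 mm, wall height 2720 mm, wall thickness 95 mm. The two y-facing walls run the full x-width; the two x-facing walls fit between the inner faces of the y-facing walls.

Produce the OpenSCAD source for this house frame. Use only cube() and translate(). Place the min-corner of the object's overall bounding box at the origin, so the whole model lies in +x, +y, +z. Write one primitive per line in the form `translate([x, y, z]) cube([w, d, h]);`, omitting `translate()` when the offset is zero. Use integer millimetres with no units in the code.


cube([5480, 95, 2720]);
translate([0, 4075, 0]) cube([5480, 95, 2720]);
translate([0, 95, 0]) cube([95, 3980, 2720]);
translate([5385, 95, 0]) cube([95, 3980, 2720]);


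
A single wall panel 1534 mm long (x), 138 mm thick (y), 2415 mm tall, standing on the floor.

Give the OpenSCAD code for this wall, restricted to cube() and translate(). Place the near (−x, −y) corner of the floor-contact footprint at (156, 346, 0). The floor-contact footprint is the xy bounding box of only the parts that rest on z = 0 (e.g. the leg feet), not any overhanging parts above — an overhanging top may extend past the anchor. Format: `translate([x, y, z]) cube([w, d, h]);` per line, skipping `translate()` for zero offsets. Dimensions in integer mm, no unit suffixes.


translate([156, 346, 0]) cube([1534, 138, 2415]);


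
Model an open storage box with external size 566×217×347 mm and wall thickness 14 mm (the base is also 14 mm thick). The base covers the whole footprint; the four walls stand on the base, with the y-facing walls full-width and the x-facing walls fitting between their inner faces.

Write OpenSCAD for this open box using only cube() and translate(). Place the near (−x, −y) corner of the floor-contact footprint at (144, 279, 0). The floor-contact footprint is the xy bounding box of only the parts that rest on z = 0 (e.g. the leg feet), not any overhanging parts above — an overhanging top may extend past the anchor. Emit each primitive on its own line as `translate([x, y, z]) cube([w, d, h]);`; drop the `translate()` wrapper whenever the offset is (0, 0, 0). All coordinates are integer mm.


translate([144, 279, 0]) cube([566, 217, 14]);
translate([144, 279, 14]) cube([566, 14, 333]);
translate([144, 482, 14]) cube([566, 14, 333]);
translate([144, 293, 14]) cube([14, 189, 333]);
translate([696, 293, 14]) cube([14, 189, 333]);


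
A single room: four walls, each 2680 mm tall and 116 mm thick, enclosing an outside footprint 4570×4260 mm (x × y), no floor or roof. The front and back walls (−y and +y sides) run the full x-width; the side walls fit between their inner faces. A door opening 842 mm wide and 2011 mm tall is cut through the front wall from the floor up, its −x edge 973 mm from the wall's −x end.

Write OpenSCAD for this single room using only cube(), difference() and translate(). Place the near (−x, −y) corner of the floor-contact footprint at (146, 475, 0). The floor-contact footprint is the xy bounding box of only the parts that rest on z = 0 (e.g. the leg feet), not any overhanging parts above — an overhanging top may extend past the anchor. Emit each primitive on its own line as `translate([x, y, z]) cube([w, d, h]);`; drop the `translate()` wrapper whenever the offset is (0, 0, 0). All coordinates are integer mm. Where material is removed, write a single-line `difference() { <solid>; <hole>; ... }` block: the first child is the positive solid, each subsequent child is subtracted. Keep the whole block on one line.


difference() { translate([146, 475, 0]) cube([4570, 116, 2680]); translate([1119, 475, 0]) cube([842, 116, 2011]); }
translate([146, 4619, 0]) cube([4570, 116, 2680]);
translate([146, 591, 0]) cube([116, 4028, 2680]);
translate([4600, 591, 0]) cube([116, 4028, 2680]);


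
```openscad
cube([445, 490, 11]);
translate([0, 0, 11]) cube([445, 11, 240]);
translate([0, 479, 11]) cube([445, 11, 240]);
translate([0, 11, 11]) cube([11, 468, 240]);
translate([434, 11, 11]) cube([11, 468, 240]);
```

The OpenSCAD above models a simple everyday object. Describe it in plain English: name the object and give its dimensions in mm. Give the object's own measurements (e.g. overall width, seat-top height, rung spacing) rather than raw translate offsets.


An open-topped rectangular box: outside dimensions 445×490×251 mm, with a uniform wall and base thickness of 11 mm. The base is a full 445×490 slab on the floor; four walls sit on top of the base. The front and back walls (the −y and +y sides) span the full width; the two side walls fit between them.


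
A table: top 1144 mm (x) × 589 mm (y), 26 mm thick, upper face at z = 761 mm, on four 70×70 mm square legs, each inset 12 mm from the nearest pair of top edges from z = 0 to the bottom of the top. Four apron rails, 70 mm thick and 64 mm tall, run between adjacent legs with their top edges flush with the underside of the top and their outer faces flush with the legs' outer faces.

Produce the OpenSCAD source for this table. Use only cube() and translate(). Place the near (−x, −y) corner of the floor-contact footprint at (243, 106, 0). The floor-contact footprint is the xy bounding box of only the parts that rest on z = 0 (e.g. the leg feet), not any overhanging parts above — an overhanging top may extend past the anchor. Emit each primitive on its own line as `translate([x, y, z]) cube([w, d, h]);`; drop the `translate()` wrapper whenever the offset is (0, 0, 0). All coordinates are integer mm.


translate([231, 94, 735]) cube([1144, 589, 26]);
translate([243, 106, 0]) cube([70, 70, 735]);
translate([1293, 106, 0]) cube([70, 70, 735]);
translate([243, 601, 0]) cube([70, 70, 735]);
translate([1293, 601, 0]) cube([70, 70, 735]);
translate([313, 106, 671]) cube([980, 70, 64]);
translate([313, 601, 671]) cube([980, 70, 64]);
translate([243, 176, 671]) cube([70, 425, 64]);
translate([1293, 176, 671]) cube([70, 425, 64]);


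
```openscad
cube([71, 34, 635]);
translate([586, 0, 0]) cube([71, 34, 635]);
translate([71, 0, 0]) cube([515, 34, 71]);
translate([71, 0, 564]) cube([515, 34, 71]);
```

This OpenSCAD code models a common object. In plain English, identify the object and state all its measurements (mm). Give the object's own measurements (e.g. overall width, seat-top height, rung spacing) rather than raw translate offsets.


A rectangular picture frame lying in the x–z plane (depth along y). The opening is 515 mm wide (x) by 493 mm tall (z), surrounded by a border 71 mm wide on all four sides. The frame is 34 mm deep and is made of two full-height vertical stiles with two horizontal rails fitted between them.


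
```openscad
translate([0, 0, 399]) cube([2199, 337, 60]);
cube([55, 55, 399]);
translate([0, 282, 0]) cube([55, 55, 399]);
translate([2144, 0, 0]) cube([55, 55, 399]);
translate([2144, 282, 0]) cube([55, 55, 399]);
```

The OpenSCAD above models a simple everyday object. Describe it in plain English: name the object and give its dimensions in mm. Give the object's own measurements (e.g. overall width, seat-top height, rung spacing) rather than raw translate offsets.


A bench: a 2199×337 mm seat slab, 60 mm thick, top at z = 459 mm, on four 55×55 mm square legs flush with the seat corners and standing on z = 0.


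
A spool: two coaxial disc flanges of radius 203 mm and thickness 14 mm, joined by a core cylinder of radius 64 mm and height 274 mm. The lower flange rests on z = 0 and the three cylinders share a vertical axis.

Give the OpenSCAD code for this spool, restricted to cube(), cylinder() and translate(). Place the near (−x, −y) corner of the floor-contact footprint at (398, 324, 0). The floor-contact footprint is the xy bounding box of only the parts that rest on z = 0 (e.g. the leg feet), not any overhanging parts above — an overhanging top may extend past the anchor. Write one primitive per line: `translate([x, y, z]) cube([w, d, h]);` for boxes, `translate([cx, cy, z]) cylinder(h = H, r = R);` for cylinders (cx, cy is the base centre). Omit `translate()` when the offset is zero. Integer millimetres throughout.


translate([601, 527, 0]) cylinder(h = 14, r = 203);
translate([601, 527, 14]) cylinder(h = 274, r = 64);
translate([601, 527, 288]) cylinder(h = 14, r = 203);


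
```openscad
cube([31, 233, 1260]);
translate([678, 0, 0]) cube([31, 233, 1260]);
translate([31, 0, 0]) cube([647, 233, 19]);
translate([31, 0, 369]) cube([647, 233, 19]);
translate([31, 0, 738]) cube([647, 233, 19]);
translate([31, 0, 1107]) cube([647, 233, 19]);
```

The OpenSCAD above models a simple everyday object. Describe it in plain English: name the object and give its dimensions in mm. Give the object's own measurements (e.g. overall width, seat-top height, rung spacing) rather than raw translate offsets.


An open bookshelf. Two side panels, each 31 mm thick, 233 mm deep and 1260 mm tall, stand 709 mm apart (outside-to-outside). Between them sit 4 shelves, each 19 mm thick and 233 mm deep, spanning the full gap between the sides. The bottom shelf rests on the floor (its underside at z = 0) and the clear gap between one shelf's top and the next shelf's underside is 350 mm.


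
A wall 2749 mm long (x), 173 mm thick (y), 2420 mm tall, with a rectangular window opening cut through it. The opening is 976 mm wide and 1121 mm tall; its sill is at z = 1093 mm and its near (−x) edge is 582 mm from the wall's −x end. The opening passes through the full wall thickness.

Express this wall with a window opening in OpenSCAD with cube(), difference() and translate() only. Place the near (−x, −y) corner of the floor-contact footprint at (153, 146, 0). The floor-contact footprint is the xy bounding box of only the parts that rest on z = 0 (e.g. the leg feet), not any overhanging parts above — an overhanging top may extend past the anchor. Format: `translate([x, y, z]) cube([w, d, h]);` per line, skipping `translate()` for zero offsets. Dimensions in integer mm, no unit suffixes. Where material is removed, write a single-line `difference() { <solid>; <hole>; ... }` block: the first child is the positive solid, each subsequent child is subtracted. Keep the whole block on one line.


difference() { translate([153, 146, 0]) cube([2749, 173, 2420]); translate([735, 146, 1093]) cube([976, 173, 1121]); }


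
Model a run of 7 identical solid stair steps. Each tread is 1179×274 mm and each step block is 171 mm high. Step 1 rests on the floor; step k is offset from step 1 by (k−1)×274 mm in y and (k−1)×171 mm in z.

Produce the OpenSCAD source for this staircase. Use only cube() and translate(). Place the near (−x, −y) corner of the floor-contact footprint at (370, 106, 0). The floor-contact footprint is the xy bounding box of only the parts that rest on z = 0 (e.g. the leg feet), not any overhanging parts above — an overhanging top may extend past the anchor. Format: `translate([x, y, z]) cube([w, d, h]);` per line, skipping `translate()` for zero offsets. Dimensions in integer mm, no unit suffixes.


translate([370, 106, 0]) cube([1179, 274, 171]);
translate([370, 380, 171]) cube([1179, 274, 171]);
translate([370, 654, 342]) cube([1179, 274, 171]);
translate([370, 928, 513]) cube([1179, 274, 171]);
translate([370, 1202, 684]) cube([1179, 274, 171]);
translate([370, 1476, 855]) cube([1179, 274, 171]);
translate([370, 1750, 1026]) cube([1179, 274, 171]);


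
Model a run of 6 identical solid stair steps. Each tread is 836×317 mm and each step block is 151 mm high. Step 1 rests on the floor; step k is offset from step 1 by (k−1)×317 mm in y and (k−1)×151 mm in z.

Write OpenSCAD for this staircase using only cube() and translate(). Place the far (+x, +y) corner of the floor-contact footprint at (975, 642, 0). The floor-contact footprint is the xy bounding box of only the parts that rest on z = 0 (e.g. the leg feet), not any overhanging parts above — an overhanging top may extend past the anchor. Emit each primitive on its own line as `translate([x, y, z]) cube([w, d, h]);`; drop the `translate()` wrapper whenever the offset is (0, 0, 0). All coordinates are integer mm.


translate([139, 325, 0]) cube([836, 317, 151]);
translate([139, 642, 151]) cube([836, 317, 151]);
translate([139, 959, 302]) cube([836, 317, 151]);
translate([139, 1276, 453]) cube([836, 317, 151]);
translate([139, 1593, 604]) cube([836, 317, 151]);
translate([139, 1910, 755]) cube([836, 317, 151]);


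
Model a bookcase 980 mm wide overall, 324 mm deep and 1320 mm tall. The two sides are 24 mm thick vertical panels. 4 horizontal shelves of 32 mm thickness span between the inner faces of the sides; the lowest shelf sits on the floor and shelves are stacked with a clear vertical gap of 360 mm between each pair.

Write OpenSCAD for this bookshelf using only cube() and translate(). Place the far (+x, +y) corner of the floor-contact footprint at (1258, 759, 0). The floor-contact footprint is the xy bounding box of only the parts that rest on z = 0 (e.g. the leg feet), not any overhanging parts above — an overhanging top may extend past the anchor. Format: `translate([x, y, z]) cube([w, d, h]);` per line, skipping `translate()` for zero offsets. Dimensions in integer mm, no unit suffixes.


translate([278, 435, 0]) cube([24, 324, 1320]);
translate([1234, 435, 0]) cube([24, 324, 1320]);
translate([302, 435, 0]) cube([932, 324, 32]);
translate([302, 435, 392]) cube([932, 324, 32]);
translate([302, 435, 784]) cube([932, 324, 32]);
translate([302, 435, 1176]) cube([932, 324, 32]);


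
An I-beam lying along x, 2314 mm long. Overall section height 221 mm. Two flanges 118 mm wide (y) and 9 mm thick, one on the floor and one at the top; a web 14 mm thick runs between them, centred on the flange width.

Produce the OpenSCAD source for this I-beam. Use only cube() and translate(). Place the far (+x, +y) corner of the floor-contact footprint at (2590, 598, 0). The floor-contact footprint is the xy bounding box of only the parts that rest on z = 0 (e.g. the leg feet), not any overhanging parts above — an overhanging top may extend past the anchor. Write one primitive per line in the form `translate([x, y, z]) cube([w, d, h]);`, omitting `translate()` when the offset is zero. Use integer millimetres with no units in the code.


translate([276, 480, 0]) cube([2314, 118, 9]);
translate([276, 532, 9]) cube([2314, 14, 203]);
translate([276, 480, 212]) cube([2314, 118, 9]);


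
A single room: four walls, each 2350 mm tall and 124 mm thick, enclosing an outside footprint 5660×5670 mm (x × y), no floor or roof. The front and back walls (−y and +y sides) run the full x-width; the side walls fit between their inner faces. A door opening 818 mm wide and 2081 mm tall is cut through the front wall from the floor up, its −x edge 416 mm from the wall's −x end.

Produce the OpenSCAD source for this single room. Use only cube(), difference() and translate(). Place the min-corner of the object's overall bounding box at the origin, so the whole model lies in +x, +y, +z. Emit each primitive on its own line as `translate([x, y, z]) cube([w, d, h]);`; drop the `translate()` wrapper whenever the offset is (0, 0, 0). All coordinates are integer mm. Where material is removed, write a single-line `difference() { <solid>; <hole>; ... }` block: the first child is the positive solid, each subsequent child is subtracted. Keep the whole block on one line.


difference() { cube([5660, 124, 2350]); translate([416, 0, 0]) cube([818, 124, 2081]); }
translate([0, 5546, 0]) cube([5660, 124, 2350]);
translate([0, 124, 0]) cube([124, 5422, 2350]);
translate([5536, 124, 0]) cube([124, 5422, 2350]);


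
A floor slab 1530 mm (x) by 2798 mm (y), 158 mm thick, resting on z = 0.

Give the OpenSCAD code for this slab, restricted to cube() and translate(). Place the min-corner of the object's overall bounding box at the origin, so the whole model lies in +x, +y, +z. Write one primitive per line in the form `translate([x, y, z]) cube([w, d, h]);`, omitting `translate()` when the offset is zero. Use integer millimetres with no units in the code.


cube([1530, 2798, 158]);


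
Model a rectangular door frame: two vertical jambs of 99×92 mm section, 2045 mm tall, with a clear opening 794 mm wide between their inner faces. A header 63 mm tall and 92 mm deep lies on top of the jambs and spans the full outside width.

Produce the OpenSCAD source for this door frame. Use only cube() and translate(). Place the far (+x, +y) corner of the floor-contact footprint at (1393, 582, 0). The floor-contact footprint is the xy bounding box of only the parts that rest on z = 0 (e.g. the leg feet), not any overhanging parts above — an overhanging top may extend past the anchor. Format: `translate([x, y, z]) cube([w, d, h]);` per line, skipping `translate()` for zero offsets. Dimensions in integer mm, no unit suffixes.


translate([401, 490, 0]) cube([99, 92, 2045]);
translate([1294, 490, 0]) cube([99, 92, 2045]);
translate([401, 490, 2045]) cube([992, 92, 63]);


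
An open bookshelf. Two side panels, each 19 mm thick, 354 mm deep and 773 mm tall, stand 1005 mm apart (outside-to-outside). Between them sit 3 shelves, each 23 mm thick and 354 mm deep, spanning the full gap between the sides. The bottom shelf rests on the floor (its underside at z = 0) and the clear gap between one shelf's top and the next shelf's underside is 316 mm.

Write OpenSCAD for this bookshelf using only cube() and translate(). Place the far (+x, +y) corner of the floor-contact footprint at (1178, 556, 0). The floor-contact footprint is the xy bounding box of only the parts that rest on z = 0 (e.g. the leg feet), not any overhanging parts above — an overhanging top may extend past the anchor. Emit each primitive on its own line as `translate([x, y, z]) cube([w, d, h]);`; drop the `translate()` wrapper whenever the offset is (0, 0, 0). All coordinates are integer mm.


translate([173, 202, 0]) cube([19, 354, 773]);
translate([1159, 202, 0]) cube([19, 354, 773]);
translate([192, 202, 0]) cube([967, 354, 23]);
translate([192, 202, 339]) cube([967, 354, 23]);
translate([192, 202, 678]) cube([967, 354, 23]);


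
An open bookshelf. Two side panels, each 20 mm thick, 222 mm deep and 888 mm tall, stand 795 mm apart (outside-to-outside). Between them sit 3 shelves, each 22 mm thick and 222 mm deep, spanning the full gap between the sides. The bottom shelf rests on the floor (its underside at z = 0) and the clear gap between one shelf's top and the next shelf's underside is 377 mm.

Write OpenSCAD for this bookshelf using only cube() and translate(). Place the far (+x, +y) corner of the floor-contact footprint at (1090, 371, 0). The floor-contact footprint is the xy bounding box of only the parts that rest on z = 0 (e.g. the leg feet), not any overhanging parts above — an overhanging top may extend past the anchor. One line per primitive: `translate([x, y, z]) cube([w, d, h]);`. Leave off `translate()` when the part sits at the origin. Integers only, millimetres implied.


translate([295, 149, 0]) cube([20, 222, 888]);
translate([1070, 149, 0]) cube([20, 222, 888]);
translate([315, 149, 0]) cube([755, 222, 22]);
translate([315, 149, 399]) cube([755, 222, 22]);
translate([315, 149, 798]) cube([755, 222, 22]);


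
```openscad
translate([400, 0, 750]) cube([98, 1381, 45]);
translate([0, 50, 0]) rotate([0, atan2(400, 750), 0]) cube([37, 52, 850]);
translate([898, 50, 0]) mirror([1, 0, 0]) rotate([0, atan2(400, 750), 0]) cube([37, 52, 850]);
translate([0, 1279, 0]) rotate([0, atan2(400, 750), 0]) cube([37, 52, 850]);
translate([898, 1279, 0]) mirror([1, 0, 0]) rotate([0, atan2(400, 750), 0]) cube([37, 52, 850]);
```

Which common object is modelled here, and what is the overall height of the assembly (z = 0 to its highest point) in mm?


A sawhorse. The overall height is 795 mm.

A beam across two mirrored pairs of raked legs — a sawhorse. The beam's underside is at z = 750 (matching the legs' vertical rise in atan2(400, 750)) and the beam is 45 mm tall, so its top is at 750 + 45 = 795 mm. The raked legs top out at the beam's underside, so that is the highest point.


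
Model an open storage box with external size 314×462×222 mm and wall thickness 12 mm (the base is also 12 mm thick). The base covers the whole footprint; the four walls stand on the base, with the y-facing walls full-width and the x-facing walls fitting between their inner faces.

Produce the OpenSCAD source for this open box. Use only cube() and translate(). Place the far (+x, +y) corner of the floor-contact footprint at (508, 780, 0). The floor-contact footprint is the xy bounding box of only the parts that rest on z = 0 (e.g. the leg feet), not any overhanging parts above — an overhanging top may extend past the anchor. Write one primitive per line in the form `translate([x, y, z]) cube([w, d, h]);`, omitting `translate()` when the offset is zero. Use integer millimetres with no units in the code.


translate([194, 318, 0]) cube([314, 462, 12]);
translate([194, 318, 12]) cube([314, 12, 210]);
translate([194, 768, 12]) cube([314, 12, 210]);
translate([194, 330, 12]) cube([12, 438, 210]);
translate([496, 330, 12]) cube([12, 438, 210]);


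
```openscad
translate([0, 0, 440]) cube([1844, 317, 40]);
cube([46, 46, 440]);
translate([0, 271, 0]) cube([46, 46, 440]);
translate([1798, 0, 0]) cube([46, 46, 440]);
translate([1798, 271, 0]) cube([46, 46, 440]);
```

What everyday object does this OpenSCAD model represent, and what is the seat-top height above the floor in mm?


A bench. The seat-top height is 480 mm.

A long slab on four corner posts — a bench. The slab sits at z = 440 with thickness 40, so the top is 440 + 40 = 480 mm.


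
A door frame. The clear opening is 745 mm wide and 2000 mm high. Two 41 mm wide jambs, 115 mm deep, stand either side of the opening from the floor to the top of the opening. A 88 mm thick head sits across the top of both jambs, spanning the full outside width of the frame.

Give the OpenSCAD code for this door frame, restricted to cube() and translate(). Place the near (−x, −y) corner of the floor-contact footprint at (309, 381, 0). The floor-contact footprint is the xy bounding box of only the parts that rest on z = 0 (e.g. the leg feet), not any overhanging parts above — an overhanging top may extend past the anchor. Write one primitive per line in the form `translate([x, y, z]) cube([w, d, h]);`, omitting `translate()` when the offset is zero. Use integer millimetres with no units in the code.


translate([309, 381, 0]) cube([41, 115, 2000]);
translate([1095, 381, 0]) cube([41, 115, 2000]);
translate([309, 381, 2000]) cube([827, 115, 88]);


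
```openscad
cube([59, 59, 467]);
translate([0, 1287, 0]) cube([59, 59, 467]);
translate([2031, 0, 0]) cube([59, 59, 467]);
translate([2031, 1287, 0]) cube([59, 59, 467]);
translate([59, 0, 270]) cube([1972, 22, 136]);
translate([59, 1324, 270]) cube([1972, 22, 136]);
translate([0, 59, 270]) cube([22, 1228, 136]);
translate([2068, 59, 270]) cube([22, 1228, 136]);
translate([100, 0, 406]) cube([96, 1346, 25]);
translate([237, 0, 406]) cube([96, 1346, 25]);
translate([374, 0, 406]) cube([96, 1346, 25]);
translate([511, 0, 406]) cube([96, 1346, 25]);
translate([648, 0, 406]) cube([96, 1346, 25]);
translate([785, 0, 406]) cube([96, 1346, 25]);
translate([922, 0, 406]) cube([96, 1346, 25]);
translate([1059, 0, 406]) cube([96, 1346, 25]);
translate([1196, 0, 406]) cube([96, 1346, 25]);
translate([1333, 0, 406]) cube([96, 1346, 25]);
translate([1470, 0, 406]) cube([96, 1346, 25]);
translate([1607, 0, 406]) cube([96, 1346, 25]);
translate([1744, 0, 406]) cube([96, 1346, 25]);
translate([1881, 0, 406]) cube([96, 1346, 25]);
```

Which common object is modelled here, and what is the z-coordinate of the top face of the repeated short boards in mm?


A bed frame. The slat-top height is 431 mm.

Four posts, four rails, and a row of slats — a bed frame. Slats sit on the rails at z = 270 + 136 = 406; with slat thickness 25, the top is 431 mm.


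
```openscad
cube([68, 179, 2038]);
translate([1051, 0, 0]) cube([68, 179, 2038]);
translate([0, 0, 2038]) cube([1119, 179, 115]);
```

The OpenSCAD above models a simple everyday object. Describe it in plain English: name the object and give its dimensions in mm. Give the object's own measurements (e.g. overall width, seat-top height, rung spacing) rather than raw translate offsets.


A door frame. The clear opening is 983 mm wide and 2038 mm high. Two 68 mm wide jambs, 179 mm deep, stand either side of the opening from the floor to the top of the opening. A 115 mm thick head sits across the top of both jambs, spanning the full outside width of the frame.


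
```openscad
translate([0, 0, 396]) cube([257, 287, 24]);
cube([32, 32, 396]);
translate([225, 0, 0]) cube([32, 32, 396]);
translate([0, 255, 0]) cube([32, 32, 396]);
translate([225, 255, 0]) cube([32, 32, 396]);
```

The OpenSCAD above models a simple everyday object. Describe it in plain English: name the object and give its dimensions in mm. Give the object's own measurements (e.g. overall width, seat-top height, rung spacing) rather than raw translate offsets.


A four-legged stool. The seat is a 257×287×24 mm slab whose top surface is at z = 420 mm; four square legs, each 32×32 mm in cross-section, run from the floor (z = 0) to the underside of the seat, each flush with a corner of the seat.


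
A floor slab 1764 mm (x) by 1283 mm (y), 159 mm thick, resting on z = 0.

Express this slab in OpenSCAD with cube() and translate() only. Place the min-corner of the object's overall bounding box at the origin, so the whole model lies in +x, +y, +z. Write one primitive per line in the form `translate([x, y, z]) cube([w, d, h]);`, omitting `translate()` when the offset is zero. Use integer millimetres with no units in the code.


cube([1764, 1283, 159]);


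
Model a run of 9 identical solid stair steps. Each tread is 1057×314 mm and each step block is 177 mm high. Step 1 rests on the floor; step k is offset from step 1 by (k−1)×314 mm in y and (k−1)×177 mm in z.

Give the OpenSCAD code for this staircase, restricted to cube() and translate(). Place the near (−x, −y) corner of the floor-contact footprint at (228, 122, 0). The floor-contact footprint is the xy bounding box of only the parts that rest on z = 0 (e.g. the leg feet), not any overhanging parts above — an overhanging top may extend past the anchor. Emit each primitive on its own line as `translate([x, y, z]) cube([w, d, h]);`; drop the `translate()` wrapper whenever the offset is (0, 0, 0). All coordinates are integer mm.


translate([228, 122, 0]) cube([1057, 314, 177]);
translate([228, 436, 177]) cube([1057, 314, 177]);
translate([228, 750, 354]) cube([1057, 314, 177]);
translate([228, 1064, 531]) cube([1057, 314, 177]);
translate([228, 1378, 708]) cube([1057, 314, 177]);
translate([228, 1692, 885]) cube([1057, 314, 177]);
translate([228, 2006, 1062]) cube([1057, 314, 177]);
translate([228, 2320, 1239]) cube([1057, 314, 177]);
translate([228, 2634, 1416]) cube([1057, 314, 177]);


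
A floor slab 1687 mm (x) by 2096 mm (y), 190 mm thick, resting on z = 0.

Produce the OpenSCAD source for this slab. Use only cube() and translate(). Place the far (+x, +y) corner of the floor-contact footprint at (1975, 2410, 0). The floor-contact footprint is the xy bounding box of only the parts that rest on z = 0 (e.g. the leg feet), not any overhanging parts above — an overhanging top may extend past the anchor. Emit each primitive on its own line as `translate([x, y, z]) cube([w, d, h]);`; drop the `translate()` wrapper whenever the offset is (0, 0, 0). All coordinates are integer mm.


translate([288, 314, 0]) cube([1687, 2096, 190]);


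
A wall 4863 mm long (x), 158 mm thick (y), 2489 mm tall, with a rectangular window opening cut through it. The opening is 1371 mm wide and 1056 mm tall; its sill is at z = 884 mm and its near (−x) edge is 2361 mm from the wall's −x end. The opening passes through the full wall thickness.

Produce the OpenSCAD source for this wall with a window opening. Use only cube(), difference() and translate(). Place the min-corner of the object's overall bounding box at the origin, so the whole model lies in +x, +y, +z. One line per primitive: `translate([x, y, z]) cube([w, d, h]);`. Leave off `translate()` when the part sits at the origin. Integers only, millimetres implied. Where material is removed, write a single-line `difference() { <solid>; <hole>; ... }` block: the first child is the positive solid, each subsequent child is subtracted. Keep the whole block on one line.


difference() { cube([4863, 158, 2489]); translate([2361, 0, 884]) cube([1371, 158, 1056]); }


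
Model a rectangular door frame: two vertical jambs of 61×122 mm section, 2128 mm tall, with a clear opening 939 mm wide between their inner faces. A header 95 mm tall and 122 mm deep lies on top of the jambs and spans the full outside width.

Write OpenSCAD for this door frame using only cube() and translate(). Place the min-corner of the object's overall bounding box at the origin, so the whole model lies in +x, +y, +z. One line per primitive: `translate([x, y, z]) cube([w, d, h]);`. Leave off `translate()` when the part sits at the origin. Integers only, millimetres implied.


cube([61, 122, 2128]);
translate([1000, 0, 0]) cube([61, 122, 2128]);
translate([0, 0, 2128]) cube([1061, 122, 95]);


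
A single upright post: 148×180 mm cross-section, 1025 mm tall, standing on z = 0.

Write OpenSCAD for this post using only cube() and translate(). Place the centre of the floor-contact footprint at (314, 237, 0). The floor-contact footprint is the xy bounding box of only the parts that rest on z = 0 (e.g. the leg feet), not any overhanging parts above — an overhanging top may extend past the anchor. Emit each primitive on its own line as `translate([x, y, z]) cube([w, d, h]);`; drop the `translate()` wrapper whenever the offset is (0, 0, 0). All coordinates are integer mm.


translate([240, 147, 0]) cube([148, 180, 1025]);


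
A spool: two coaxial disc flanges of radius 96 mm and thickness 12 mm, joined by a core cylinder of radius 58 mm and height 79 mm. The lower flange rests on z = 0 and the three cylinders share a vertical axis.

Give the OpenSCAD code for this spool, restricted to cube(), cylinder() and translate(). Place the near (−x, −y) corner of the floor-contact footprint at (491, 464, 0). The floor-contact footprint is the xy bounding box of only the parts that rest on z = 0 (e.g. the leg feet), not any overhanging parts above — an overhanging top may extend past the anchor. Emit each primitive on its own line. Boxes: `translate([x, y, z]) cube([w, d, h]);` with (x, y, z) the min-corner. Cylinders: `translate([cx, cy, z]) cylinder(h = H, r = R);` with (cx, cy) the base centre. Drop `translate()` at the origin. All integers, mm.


translate([587, 560, 0]) cylinder(h = 12, r = 96);
translate([587, 560, 12]) cylinder(h = 79, r = 58);
translate([587, 560, 91]) cylinder(h = 12, r = 96);


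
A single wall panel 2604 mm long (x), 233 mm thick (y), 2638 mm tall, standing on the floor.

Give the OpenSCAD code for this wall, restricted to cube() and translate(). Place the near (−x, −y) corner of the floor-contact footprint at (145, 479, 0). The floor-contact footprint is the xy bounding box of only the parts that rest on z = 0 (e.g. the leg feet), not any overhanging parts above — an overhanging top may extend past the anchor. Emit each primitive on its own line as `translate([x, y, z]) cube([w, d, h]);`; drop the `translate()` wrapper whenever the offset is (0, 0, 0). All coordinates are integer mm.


translate([145, 479, 0]) cube([2604, 233, 2638]);


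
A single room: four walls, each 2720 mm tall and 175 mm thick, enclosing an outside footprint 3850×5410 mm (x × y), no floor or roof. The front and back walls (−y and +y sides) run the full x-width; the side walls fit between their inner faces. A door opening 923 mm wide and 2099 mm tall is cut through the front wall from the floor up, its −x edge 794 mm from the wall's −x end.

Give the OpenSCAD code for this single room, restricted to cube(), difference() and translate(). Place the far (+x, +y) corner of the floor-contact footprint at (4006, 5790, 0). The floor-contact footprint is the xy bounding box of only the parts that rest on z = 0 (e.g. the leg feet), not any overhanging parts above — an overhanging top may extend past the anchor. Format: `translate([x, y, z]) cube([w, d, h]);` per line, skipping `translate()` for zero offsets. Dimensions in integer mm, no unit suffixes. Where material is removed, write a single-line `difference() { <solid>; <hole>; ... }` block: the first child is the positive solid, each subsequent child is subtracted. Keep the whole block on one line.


difference() { translate([156, 380, 0]) cube([3850, 175, 2720]); translate([950, 380, 0]) cube([923, 175, 2099]); }
translate([156, 5615, 0]) cube([3850, 175, 2720]);
translate([156, 555, 0]) cube([175, 5060, 2720]);
translate([3831, 555, 0]) cube([175, 5060, 2720]);


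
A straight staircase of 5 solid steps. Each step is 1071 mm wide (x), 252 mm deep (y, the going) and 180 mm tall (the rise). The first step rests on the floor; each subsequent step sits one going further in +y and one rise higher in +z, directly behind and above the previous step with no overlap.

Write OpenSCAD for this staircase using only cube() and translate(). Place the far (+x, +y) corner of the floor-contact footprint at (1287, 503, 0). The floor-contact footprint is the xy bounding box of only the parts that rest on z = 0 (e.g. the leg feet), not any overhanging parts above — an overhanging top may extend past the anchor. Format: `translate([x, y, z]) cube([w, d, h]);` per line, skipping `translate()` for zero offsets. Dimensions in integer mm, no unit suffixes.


translate([216, 251, 0]) cube([1071, 252, 180]);
translate([216, 503, 180]) cube([1071, 252, 180]);
translate([216, 755, 360]) cube([1071, 252, 180]);
translate([216, 1007, 540]) cube([1071, 252, 180]);
translate([216, 1259, 720]) cube([1071, 252, 180]);
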